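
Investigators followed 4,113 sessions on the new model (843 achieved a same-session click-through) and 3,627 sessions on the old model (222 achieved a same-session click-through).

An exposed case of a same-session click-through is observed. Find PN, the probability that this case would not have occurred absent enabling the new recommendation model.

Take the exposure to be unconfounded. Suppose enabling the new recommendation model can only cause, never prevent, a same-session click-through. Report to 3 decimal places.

PN ≈ 0.701

p₁ = P(outcome | exposed) = 843/4113 = 0.20496
p₀ = P(outcome | unexposed) = 222/3627 = 0.061208
Under exogeneity and monotonicity, PN = (p₁ − p₀) / p₁.
PN = (0.20496 − 0.061208) / 0.20496 = 0.14375 / 0.20496 ≈ 0.7014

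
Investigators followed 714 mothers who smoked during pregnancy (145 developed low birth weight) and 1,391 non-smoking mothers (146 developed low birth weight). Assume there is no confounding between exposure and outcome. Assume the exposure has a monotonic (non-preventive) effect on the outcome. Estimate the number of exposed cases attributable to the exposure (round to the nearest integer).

p₁ = P(outcome | exposed) = 145/714 = 0.20308
p₀ = P(outcome | unexposed) = 146/1391 = 0.10496
PN = (p₁ − p₀)/p₁ = (0.20308 − 0.10496) / 0.20308 ≈ 0.48316.
Attributable cases ≈ PN × (exposed cases) = 0.48316 × 145 ≈ 70.06.

about 70 cases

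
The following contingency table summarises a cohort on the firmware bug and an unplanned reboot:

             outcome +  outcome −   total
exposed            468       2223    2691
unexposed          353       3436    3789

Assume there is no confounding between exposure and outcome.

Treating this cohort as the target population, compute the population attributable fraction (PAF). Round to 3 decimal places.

p₁ = P(outcome | exposed) = 468/2691 = 0.17391
p₀ = P(outcome | unexposed) = 353/3789 = 0.093164
Exposure prevalence π = 2691/6480 = 0.41528; overall risk P(Y=1) = 0.1267.
Under exogeneity, PAF = [P(Y=1) − p₀]/P(Y=1).
PAF = (0.1267 − 0.093164) / 0.1267 ≈ 0.2647

PAF ≈ 0.265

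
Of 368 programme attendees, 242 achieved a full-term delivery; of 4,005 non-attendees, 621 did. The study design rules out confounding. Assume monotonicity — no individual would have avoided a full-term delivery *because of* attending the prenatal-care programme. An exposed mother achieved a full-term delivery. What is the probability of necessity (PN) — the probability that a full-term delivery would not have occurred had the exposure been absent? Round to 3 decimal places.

p₁ = P(outcome | exposed) = 242/368 = 0.65761
p₀ = P(outcome | unexposed) = 621/4005 = 0.15506
Under exogeneity and monotonicity, PN = (p₁ − p₀) / p₁.
PN = (0.65761 − 0.15506) / 0.65761 = 0.50255 / 0.65761 ≈ 0.7642

PN ≈ 0.764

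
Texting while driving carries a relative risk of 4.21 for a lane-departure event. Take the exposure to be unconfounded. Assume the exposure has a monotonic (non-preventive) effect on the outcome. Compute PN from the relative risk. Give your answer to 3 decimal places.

Under exogeneity and monotonicity, PN = (RR − 1) / RR = 1 − 1/RR.
PN = (4.21 − 1) / 4.21 = 3.21 / 4.21 ≈ 0.7625

PN ≈ 0.762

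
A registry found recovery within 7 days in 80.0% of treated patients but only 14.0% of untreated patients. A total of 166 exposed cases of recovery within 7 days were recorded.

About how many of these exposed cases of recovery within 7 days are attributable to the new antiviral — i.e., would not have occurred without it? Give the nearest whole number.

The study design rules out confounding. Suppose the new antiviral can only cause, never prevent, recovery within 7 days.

about 137 cases

p₁ = 0.8, p₀ = 0.14.
PN = (p₁ − p₀)/p₁ = (0.8 − 0.14) / 0.8 ≈ 0.82500.
Attributable cases ≈ PN × (exposed cases) = 0.82500 × 166 ≈ 136.95.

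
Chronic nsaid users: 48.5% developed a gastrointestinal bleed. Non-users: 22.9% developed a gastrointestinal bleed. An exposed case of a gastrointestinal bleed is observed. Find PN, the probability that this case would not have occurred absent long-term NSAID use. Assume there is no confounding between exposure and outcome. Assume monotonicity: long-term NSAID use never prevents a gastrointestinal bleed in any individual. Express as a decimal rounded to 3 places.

PN ≈ 0.528

p₁ = 0.485, p₀ = 0.229.
Under exogeneity and monotonicity, PN = (p₁ − p₀) / p₁.
PN = (0.485 − 0.229) / 0.485 = 0.256 / 0.485 ≈ 0.5278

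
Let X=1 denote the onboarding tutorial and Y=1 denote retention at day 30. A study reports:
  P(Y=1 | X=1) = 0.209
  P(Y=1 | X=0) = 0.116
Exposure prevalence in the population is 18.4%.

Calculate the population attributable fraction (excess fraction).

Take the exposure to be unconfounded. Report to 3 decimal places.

PAF ≈ 0.129

Let p₁ = 0.209, p₀ = 0.116.
Overall risk P(Y=1) = π·p₁ + (1−π)·p₀ = 0.184×0.209 + 0.816×0.116 = 0.13311.
Under exogeneity, PAF = [P(Y=1) − p₀] / P(Y=1).
PAF = (0.13311 − 0.116) / 0.13311 ≈ 0.1286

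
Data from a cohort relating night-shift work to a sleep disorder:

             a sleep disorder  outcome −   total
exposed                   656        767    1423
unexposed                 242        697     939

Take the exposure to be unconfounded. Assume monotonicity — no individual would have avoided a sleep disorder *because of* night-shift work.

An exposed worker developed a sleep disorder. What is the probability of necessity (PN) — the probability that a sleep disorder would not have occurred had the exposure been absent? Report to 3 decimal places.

PN ≈ 0.441

p₁ = P(outcome | exposed) = 656/1423 = 0.461
p₀ = P(outcome | unexposed) = 242/939 = 0.25772
Under exogeneity and monotonicity, PN = (p₁ − p₀) / p₁.
PN = (0.461 − 0.25772) / 0.461 = 0.20328 / 0.461 ≈ 0.4409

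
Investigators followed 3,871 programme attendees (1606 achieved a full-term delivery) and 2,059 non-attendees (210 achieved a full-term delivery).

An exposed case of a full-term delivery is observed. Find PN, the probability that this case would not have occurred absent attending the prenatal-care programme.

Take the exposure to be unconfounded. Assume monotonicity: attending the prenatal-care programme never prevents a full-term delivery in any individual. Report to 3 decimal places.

p₁ = P(outcome | exposed) = 1606/3871 = 0.41488
p₀ = P(outcome | unexposed) = 210/2059 = 0.10199
Under exogeneity and monotonicity, PN = (p₁ − p₀) / p₁.
PN = (0.41488 − 0.10199) / 0.41488 = 0.31289 / 0.41488 ≈ 0.7542

PN ≈ 0.754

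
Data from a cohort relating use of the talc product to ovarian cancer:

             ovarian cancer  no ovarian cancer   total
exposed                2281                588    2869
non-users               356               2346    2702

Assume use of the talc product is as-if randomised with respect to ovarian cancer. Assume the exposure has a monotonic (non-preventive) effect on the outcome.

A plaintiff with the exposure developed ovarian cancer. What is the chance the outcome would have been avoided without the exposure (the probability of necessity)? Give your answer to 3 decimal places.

p₁ = P(outcome | exposed) = 2281/2869 = 0.79505
p₀ = P(outcome | unexposed) = 356/2702 = 0.13175
Under exogeneity and monotonicity, PN = (p₁ − p₀)/p₁.
PN = (0.79505 − 0.13175) / 0.79505 ≈ 0.8343

PN ≈ 0.834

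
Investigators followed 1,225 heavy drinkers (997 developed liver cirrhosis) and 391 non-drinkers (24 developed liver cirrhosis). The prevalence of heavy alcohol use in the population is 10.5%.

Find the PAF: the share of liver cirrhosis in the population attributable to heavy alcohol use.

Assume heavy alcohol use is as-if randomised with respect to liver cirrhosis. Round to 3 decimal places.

p₁ = P(outcome | exposed) = 997/1225 = 0.81388
p₀ = P(outcome | unexposed) = 24/391 = 0.061381
Overall risk P(Y=1) = π·p₁ + (1−π)·p₀ = 0.105×0.81388 + 0.895×0.061381 = 0.14039.
Under exogeneity, PAF = [P(Y=1) − p₀] / P(Y=1).
PAF = (0.14039 − 0.061381) / 0.14039 ≈ 0.5628

PAF ≈ 0.563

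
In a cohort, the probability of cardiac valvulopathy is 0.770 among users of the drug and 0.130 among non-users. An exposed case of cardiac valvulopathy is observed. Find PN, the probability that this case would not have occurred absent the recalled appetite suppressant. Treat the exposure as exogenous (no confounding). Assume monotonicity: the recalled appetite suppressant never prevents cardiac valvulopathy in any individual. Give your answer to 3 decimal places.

PN ≈ 0.831

Let p₁ = 0.77, p₀ = 0.13.
Under exogeneity and monotonicity, PN = (p₁ − p₀) / p₁.
PN = (0.77 − 0.13) / 0.77 = 0.64 / 0.77 ≈ 0.8312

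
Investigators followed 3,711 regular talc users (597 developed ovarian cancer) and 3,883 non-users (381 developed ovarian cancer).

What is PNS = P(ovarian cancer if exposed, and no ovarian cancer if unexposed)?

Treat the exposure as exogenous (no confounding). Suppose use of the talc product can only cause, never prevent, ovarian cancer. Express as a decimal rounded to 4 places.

PNS ≈ 0.0628

p₁ = P(outcome | exposed) = 597/3711 = 0.16087
p₀ = P(outcome | unexposed) = 381/3883 = 0.09812
Under exogeneity and monotonicity, PNS = p₁ − p₀.
PNS = 0.16087 − 0.09812 = 0.062753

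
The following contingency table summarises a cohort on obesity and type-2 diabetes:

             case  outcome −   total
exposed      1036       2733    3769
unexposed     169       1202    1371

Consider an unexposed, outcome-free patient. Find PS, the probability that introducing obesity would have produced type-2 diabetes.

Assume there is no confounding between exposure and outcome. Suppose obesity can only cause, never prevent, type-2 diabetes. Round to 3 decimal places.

PS ≈ 0.173

p₁ = P(outcome | exposed) = 1036/3769 = 0.27487
p₀ = P(outcome | unexposed) = 169/1371 = 0.12327
Under exogeneity and monotonicity, PS = (p₁ − p₀)/(1 − p₀).
PS = (0.27487 − 0.12327) / 0.87673 ≈ 0.1729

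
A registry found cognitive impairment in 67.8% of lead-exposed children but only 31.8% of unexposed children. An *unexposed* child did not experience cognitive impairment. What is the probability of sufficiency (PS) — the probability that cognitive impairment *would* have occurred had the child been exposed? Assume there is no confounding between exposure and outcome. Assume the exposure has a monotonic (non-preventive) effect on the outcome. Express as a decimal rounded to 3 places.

PS ≈ 0.528

p₁ = 0.678, p₀ = 0.318.
Under exogeneity and monotonicity, PS = (p₁ − p₀) / (1 − p₀).
PS = (0.678 − 0.318) / (1 − 0.318) = 0.36 / 0.682 ≈ 0.5279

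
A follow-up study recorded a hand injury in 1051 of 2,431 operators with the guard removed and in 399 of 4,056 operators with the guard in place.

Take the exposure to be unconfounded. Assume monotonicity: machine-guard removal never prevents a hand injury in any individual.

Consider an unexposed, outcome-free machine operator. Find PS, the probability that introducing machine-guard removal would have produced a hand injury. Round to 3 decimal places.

PS ≈ 0.370

p₁ = P(outcome | exposed) = 1051/2431 = 0.43233
p₀ = P(outcome | unexposed) = 399/4056 = 0.098373
Under exogeneity and monotonicity, PS = (p₁ − p₀) / (1 − p₀).
PS = (0.43233 − 0.098373) / (1 − 0.098373) = 0.33396 / 0.90163 ≈ 0.3704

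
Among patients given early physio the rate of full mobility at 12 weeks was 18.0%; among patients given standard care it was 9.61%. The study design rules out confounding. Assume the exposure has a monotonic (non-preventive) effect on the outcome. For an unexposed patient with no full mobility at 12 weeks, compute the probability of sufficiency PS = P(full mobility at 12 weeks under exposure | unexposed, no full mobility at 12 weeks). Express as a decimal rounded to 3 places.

p₁ = 0.18, p₀ = 0.0961.
Under exogeneity and monotonicity, PS = (p₁ − p₀) / (1 − p₀).
PS = (0.18 − 0.0961) / (1 − 0.0961) = 0.0839 / 0.9039 ≈ 0.0928

PS ≈ 0.093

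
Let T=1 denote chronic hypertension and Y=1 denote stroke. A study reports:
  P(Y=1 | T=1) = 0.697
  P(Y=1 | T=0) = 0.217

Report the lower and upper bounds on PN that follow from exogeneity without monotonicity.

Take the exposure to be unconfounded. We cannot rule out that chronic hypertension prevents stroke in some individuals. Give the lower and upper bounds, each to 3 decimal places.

0.689 ≤ PN ≤ 1.000

Let p₁ = 0.697, p₀ = 0.217.
Under exogeneity alone the bounds on PN are max{0,(p₁−p₀)/p₁} ≤ PN ≤ min{1,(1−p₀)/p₁}.
  lower = (p₁ − p₀)/p₁ = 0.48 / 0.697 ≈ 0.6887
  upper = min{1, (1 − p₀)/p₁} = 0.783 / 0.697 ≈ 1.1234 → capped at 1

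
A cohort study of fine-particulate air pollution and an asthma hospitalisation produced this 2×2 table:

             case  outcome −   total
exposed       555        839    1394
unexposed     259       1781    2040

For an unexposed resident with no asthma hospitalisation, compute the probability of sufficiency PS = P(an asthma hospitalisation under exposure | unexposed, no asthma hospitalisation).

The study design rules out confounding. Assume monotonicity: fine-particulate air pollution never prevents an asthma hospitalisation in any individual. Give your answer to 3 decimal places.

p₁ = P(outcome | exposed) = 555/1394 = 0.39813
p₀ = P(outcome | unexposed) = 259/2040 = 0.12696
Under exogeneity and monotonicity, PS = (p₁ − p₀) / (1 − p₀).
PS = (0.39813 − 0.12696) / (1 − 0.12696) = 0.27117 / 0.87304 ≈ 0.3106

PS ≈ 0.311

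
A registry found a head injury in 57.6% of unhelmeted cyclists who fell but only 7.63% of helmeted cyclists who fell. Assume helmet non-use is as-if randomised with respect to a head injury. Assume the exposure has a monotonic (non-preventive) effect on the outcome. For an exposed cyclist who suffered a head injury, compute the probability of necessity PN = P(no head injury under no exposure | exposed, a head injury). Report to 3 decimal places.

PN ≈ 0.868

p₁ = 0.576, p₀ = 0.0763.
Under exogeneity and monotonicity, PN = (p₁ − p₀) / p₁.
PN = (0.576 − 0.0763) / 0.576 = 0.4997 / 0.576 ≈ 0.8675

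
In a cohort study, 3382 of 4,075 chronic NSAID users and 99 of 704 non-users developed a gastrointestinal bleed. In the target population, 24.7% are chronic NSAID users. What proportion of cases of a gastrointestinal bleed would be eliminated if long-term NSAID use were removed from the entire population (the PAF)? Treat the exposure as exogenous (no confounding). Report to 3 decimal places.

p₁ = P(outcome | exposed) = 3382/4075 = 0.82994
p₀ = P(outcome | unexposed) = 99/704 = 0.14062
Overall risk P(Y=1) = π·p₁ + (1−π)·p₀ = 0.247×0.82994 + 0.753×0.14062 = 0.31089.
Under exogeneity, PAF = [P(Y=1) − p₀] / P(Y=1).
PAF = (0.31089 − 0.14062) / 0.31089 ≈ 0.5477

PAF ≈ 0.548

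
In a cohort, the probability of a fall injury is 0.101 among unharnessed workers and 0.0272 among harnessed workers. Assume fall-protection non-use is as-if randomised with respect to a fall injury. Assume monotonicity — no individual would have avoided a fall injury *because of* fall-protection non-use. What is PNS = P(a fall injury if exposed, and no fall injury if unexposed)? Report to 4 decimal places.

Let p₁ = 0.101, p₀ = 0.0272.
Under exogeneity and monotonicity, PNS = p₁ − p₀.
PNS = 0.101 − 0.0272 = 0.0738

PNS ≈ 0.0738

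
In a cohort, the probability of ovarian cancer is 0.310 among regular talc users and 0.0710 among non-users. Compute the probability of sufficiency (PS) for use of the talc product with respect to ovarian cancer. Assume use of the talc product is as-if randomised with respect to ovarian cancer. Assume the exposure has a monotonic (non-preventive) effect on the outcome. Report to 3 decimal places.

PS ≈ 0.257

Let p₁ = 0.31, p₀ = 0.071.
Under exogeneity and monotonicity, PS = (p₁ − p₀) / (1 − p₀).
PS = (0.31 − 0.071) / (1 − 0.071) = 0.239 / 0.929 ≈ 0.2573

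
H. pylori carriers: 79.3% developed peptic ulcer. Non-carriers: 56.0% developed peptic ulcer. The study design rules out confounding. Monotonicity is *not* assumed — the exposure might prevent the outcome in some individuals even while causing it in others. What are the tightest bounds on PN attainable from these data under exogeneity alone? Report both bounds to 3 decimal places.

p₁ = 0.793, p₀ = 0.56.
Under exogeneity alone the bounds on PN are max{0,(p₁−p₀)/p₁} ≤ PN ≤ min{1,(1−p₀)/p₁}.
  lower = (p₁ − p₀)/p₁ = 0.233 / 0.793 ≈ 0.2938
  upper = min{1, (1 − p₀)/p₁} = 0.44 / 0.793 ≈ 0.5549

0.294 ≤ PN ≤ 0.555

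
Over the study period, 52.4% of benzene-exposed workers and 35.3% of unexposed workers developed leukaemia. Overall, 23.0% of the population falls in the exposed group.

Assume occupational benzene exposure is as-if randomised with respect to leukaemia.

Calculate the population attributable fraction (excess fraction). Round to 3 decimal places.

p₁ = 0.524, p₀ = 0.353.
Overall risk P(Y=1) = π·p₁ + (1−π)·p₀ = 0.23×0.524 + 0.77×0.353 = 0.39233.
Under exogeneity, PAF = [P(Y=1) − p₀] / P(Y=1).
PAF = (0.39233 − 0.353) / 0.39233 ≈ 0.1002

PAF ≈ 0.100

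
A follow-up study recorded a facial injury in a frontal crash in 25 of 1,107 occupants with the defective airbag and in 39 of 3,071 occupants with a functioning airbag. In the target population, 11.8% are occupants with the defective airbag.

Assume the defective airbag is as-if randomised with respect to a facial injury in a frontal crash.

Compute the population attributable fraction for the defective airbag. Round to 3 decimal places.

p₁ = P(outcome | exposed) = 25/1107 = 0.022584
p₀ = P(outcome | unexposed) = 39/3071 = 0.012699
Overall risk P(Y=1) = π·p₁ + (1−π)·p₀ = 0.118×0.022584 + 0.882×0.012699 = 0.013866.
Under exogeneity, PAF = [P(Y=1) − p₀] / P(Y=1).
PAF = (0.013866 − 0.012699) / 0.013866 ≈ 0.0841

PAF ≈ 0.084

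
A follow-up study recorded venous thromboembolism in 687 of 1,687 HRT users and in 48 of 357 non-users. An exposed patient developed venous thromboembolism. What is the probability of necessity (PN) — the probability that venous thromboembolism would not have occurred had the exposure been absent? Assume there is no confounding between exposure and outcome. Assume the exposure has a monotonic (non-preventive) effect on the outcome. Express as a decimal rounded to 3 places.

p₁ = P(outcome | exposed) = 687/1687 = 0.40723
p₀ = P(outcome | unexposed) = 48/357 = 0.13445
Under exogeneity and monotonicity, PN = (p₁ − p₀) / p₁.
PN = (0.40723 − 0.13445) / 0.40723 = 0.27278 / 0.40723 ≈ 0.6698

PN ≈ 0.670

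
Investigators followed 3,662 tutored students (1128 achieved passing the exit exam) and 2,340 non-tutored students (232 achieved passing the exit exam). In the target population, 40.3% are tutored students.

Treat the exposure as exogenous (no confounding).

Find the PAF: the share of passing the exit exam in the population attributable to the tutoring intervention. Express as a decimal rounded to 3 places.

PAF ≈ 0.459

p₁ = P(outcome | exposed) = 1128/3662 = 0.30803
p₀ = P(outcome | unexposed) = 232/2340 = 0.099145
Overall risk P(Y=1) = π·p₁ + (1−π)·p₀ = 0.403×0.30803 + 0.597×0.099145 = 0.18333.
Under exogeneity, PAF = [P(Y=1) − p₀] / P(Y=1).
PAF = (0.18333 − 0.099145) / 0.18333 ≈ 0.4592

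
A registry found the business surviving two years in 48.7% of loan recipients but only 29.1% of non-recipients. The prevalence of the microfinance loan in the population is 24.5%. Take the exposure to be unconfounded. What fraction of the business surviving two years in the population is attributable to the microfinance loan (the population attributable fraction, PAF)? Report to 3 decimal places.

p₁ = 0.487, p₀ = 0.291.
Overall risk P(Y=1) = π·p₁ + (1−π)·p₀ = 0.245×0.487 + 0.755×0.291 = 0.33902.
Under exogeneity, PAF = [P(Y=1) − p₀] / P(Y=1).
PAF = (0.33902 − 0.291) / 0.33902 ≈ 0.1416

PAF ≈ 0.142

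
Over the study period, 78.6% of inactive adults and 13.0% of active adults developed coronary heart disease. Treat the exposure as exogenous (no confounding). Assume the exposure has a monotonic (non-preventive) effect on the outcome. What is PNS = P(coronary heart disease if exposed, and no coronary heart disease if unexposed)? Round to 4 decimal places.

PNS ≈ 0.6560

p₁ = 0.786, p₀ = 0.13.
Under exogeneity and monotonicity, PNS = p₁ − p₀.
PNS = 0.786 − 0.13 = 0.656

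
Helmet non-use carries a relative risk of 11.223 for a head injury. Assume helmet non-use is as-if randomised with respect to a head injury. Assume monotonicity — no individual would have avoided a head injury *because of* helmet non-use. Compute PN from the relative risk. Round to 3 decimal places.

Under exogeneity and monotonicity, PN = (RR − 1) / RR = 1 − 1/RR.
PN = (11.223 − 1) / 11.223 = 10.22 / 11.223 ≈ 0.9109

PN ≈ 0.911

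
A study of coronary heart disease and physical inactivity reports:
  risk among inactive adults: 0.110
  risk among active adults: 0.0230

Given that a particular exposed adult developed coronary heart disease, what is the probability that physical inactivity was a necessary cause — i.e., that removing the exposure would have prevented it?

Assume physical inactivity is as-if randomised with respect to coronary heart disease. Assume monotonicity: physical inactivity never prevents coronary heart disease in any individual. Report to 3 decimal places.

Let p₁ = 0.11, p₀ = 0.023.
Under exogeneity and monotonicity, PN = (p₁ − p₀) / p₁.
PN = (0.11 − 0.023) / 0.11 = 0.087 / 0.11 ≈ 0.7909

PN ≈ 0.791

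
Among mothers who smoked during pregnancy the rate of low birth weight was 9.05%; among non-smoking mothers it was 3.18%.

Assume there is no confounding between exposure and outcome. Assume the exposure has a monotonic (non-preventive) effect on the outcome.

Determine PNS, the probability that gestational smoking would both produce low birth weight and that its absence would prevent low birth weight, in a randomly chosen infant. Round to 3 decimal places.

p₁ = 0.0905, p₀ = 0.0318.
Under exogeneity and monotonicity, PNS = p₁ − p₀.
PNS = 0.0905 − 0.0318 = 0.0587

PNS ≈ 0.059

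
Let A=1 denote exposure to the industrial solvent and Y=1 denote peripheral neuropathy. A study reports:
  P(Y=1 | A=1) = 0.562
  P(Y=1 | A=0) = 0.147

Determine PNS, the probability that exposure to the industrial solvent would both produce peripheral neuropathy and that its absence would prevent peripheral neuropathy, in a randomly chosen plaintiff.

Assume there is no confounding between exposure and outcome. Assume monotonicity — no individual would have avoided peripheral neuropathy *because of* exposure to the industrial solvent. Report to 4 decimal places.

Let p₁ = 0.562, p₀ = 0.147.
Under exogeneity and monotonicity, PNS = p₁ − p₀.
PNS = 0.562 − 0.147 = 0.415

PNS ≈ 0.4150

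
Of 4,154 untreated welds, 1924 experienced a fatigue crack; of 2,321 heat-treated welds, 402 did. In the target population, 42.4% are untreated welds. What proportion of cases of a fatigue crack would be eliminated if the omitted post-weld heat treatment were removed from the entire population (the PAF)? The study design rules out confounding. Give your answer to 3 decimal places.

p₁ = P(outcome | exposed) = 1924/4154 = 0.46317
p₀ = P(outcome | unexposed) = 402/2321 = 0.1732
Overall risk P(Y=1) = π·p₁ + (1−π)·p₀ = 0.424×0.46317 + 0.576×0.1732 = 0.29615.
Under exogeneity, PAF = [P(Y=1) − p₀] / P(Y=1).
PAF = (0.29615 − 0.1732) / 0.29615 ≈ 0.4152

PAF ≈ 0.415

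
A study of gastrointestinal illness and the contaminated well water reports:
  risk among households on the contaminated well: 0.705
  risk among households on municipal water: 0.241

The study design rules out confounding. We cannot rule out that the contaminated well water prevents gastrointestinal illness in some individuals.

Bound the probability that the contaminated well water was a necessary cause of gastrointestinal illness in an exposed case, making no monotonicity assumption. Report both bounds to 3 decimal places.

Let p₁ = 0.705, p₀ = 0.241.
Under exogeneity alone the bounds on PN are max{0,(p₁−p₀)/p₁} ≤ PN ≤ min{1,(1−p₀)/p₁}.
  lower = (p₁ − p₀)/p₁ = 0.464 / 0.705 ≈ 0.6582
  upper = min{1, (1 − p₀)/p₁} = 0.759 / 0.705 ≈ 1.0766 → capped at 1

0.658 ≤ PN ≤ 1.000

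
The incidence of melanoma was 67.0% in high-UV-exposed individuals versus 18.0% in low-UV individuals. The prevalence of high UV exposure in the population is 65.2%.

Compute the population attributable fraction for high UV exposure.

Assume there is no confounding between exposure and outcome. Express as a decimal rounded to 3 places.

PAF ≈ 0.640

p₁ = 0.67, p₀ = 0.18.
Overall risk P(Y=1) = π·p₁ + (1−π)·p₀ = 0.652×0.67 + 0.348×0.18 = 0.49948.
Under exogeneity, PAF = [P(Y=1) − p₀] / P(Y=1).
PAF = (0.49948 − 0.18) / 0.49948 ≈ 0.6396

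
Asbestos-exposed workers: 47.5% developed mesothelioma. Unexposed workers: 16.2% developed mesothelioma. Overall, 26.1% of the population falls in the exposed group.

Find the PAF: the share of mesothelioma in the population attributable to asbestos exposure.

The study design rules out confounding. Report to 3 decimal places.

p₁ = 0.475, p₀ = 0.162.
Overall risk P(Y=1) = π·p₁ + (1−π)·p₀ = 0.261×0.475 + 0.739×0.162 = 0.24369.
Under exogeneity, PAF = [P(Y=1) − p₀] / P(Y=1).
PAF = (0.24369 − 0.162) / 0.24369 ≈ 0.3352

PAF ≈ 0.335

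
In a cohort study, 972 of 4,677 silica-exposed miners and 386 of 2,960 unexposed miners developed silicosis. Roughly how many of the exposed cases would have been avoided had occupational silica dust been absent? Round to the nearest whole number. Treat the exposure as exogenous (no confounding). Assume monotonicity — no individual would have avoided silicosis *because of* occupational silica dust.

p₁ = P(outcome | exposed) = 972/4677 = 0.20783
p₀ = P(outcome | unexposed) = 386/2960 = 0.13041
PN = (p₁ − p₀)/p₁ = (0.20783 − 0.13041) / 0.20783 ≈ 0.37252.
Attributable cases ≈ PN × (exposed cases) = 0.37252 × 972 ≈ 362.09.

about 362 cases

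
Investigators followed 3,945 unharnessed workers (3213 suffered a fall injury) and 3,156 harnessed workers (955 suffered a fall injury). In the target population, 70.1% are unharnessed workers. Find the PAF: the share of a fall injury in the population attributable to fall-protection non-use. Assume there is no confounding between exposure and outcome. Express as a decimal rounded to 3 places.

p₁ = P(outcome | exposed) = 3213/3945 = 0.81445
p₀ = P(outcome | unexposed) = 955/3156 = 0.3026
Overall risk P(Y=1) = π·p₁ + (1−π)·p₀ = 0.701×0.81445 + 0.299×0.3026 = 0.66141.
Under exogeneity, PAF = [P(Y=1) − p₀] / P(Y=1).
PAF = (0.66141 − 0.3026) / 0.66141 ≈ 0.5425

PAF ≈ 0.542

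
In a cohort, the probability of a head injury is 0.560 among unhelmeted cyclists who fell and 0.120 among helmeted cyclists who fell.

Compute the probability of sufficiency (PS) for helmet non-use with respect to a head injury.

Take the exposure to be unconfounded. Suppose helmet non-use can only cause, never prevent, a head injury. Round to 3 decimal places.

Let p₁ = 0.56, p₀ = 0.12.
Under exogeneity and monotonicity, PS = (p₁ − p₀) / (1 − p₀).
PS = (0.56 − 0.12) / (1 − 0.12) = 0.44 / 0.88 ≈ 0.5000

PS ≈ 0.500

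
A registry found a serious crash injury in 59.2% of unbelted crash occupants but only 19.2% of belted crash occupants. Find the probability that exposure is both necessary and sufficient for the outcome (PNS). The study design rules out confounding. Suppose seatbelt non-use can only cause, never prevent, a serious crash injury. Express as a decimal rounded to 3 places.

PNS ≈ 0.400

p₁ = 0.592, p₀ = 0.192.
Under exogeneity and monotonicity, PNS = p₁ − p₀.
PNS = 0.592 − 0.192 = 0.4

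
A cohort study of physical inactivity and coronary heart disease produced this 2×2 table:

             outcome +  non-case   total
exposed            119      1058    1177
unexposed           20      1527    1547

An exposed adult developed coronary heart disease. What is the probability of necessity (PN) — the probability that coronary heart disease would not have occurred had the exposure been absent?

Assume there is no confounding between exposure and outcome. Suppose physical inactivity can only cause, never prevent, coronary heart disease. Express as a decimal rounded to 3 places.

PN ≈ 0.872

p₁ = P(outcome | exposed) = 119/1177 = 0.1011
p₀ = P(outcome | unexposed) = 20/1547 = 0.012928
Under exogeneity and monotonicity, PN = (p₁ − p₀) / p₁.
PN = (0.1011 − 0.012928) / 0.1011 = 0.088176 / 0.1011 ≈ 0.8721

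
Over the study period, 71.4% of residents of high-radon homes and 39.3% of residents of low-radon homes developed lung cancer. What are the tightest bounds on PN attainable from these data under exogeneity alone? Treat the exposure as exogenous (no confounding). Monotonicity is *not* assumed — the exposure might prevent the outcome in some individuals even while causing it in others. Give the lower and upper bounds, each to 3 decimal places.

p₁ = 0.714, p₀ = 0.393.
Under exogeneity alone the bounds on PN are max{0,(p₁−p₀)/p₁} ≤ PN ≤ min{1,(1−p₀)/p₁}.
  lower = (p₁ − p₀)/p₁ = 0.321 / 0.714 ≈ 0.4496
  upper = min{1, (1 − p₀)/p₁} = 0.607 / 0.714 ≈ 0.8501

0.450 ≤ PN ≤ 0.850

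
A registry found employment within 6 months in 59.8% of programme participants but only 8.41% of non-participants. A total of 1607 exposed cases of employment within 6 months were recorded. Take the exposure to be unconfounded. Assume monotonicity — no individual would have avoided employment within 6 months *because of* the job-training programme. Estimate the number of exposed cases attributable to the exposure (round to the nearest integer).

about 1381 cases

p₁ = 0.598, p₀ = 0.0841.
PN = (p₁ − p₀)/p₁ = (0.598 − 0.0841) / 0.598 ≈ 0.85936.
Attributable cases ≈ PN × (exposed cases) = 0.85936 × 1607 ≈ 1381.00.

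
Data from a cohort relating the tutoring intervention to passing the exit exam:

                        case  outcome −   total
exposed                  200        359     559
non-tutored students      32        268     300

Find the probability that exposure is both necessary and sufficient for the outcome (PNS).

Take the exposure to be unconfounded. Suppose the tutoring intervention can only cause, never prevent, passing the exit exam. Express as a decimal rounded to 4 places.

p₁ = P(outcome | exposed) = 200/559 = 0.35778
p₀ = P(outcome | unexposed) = 32/300 = 0.10667
Under exogeneity and monotonicity, PNS = p₁ − p₀.
PNS = 0.35778 − 0.10667 = 0.25112

PNS ≈ 0.2511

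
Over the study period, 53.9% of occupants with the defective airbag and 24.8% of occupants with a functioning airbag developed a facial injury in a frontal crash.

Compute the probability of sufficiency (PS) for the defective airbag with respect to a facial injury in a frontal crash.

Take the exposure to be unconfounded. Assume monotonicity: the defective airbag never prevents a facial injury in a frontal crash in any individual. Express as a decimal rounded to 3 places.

PS ≈ 0.387

p₁ = 0.539, p₀ = 0.248.
Under exogeneity and monotonicity, PS = (p₁ − p₀) / (1 − p₀).
PS = (0.539 − 0.248) / (1 − 0.248) = 0.291 / 0.752 ≈ 0.3870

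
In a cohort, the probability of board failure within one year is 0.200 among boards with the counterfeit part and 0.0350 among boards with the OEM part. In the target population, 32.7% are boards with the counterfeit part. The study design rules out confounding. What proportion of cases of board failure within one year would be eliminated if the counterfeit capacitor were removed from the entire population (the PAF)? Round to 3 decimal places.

Let p₁ = 0.2, p₀ = 0.035.
Overall risk P(Y=1) = π·p₁ + (1−π)·p₀ = 0.327×0.2 + 0.673×0.035 = 0.088955.
Under exogeneity, PAF = [P(Y=1) − p₀] / P(Y=1).
PAF = (0.088955 − 0.035) / 0.088955 ≈ 0.6065

PAF ≈ 0.607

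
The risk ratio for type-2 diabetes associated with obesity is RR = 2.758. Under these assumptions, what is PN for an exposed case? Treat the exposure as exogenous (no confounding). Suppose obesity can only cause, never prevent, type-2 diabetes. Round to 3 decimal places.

PN ≈ 0.637

Under exogeneity and monotonicity, PN = (RR − 1) / RR = 1 − 1/RR.
PN = (2.758 − 1) / 2.758 = 1.758 / 2.758 ≈ 0.6374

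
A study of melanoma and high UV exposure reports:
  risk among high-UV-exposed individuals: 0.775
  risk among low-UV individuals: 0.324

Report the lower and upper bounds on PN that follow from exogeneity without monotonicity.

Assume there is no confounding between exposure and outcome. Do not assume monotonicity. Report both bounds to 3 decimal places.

Let p₁ = 0.775, p₀ = 0.324.
Under exogeneity alone the bounds on PN are max{0,(p₁−p₀)/p₁} ≤ PN ≤ min{1,(1−p₀)/p₁}.
  lower = (p₁ − p₀)/p₁ = 0.451 / 0.775 ≈ 0.5819
  upper = min{1, (1 − p₀)/p₁} = 0.676 / 0.775 ≈ 0.8723

0.582 ≤ PN ≤ 0.872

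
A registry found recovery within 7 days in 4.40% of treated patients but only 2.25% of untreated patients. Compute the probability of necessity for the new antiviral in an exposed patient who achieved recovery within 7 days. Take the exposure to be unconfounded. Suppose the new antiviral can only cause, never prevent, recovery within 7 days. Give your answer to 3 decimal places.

p₁ = 0.044, p₀ = 0.0225.
Under exogeneity and monotonicity, PN = (p₁ − p₀) / p₁.
PN = (0.044 − 0.0225) / 0.044 = 0.0215 / 0.044 ≈ 0.4886

PN ≈ 0.489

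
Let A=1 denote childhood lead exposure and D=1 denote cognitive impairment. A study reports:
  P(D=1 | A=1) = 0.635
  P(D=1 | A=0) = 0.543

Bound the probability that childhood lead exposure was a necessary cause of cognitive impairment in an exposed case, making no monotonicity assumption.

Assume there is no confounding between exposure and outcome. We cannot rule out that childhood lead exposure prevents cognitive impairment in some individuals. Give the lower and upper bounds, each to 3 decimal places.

0.145 ≤ PN ≤ 0.720

Let p₁ = 0.635, p₀ = 0.543.
Under exogeneity alone the bounds on PN are max{0,(p₁−p₀)/p₁} ≤ PN ≤ min{1,(1−p₀)/p₁}.
  lower = (p₁ − p₀)/p₁ = 0.092 / 0.635 ≈ 0.1449
  upper = min{1, (1 − p₀)/p₁} = 0.457 / 0.635 ≈ 0.7197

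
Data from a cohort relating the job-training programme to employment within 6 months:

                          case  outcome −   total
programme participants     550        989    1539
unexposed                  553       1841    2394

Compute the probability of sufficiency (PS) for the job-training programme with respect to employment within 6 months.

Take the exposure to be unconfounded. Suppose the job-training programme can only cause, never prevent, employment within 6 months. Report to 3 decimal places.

p₁ = P(outcome | exposed) = 550/1539 = 0.35737
p₀ = P(outcome | unexposed) = 553/2394 = 0.23099
Under exogeneity and monotonicity, PS = (p₁ − p₀)/(1 − p₀).
PS = (0.35737 − 0.23099) / 0.76901 ≈ 0.1643

PS ≈ 0.164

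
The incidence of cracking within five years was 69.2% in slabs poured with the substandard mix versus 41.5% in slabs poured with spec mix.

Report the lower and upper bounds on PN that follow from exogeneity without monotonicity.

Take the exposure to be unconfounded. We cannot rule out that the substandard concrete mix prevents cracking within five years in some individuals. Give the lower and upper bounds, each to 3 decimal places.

0.400 ≤ PN ≤ 0.845

p₁ = 0.692, p₀ = 0.415.
Under exogeneity alone the bounds on PN are max{0,(p₁−p₀)/p₁} ≤ PN ≤ min{1,(1−p₀)/p₁}.
  lower = (p₁ − p₀)/p₁ = 0.277 / 0.692 ≈ 0.4003
  upper = min{1, (1 − p₀)/p₁} = 0.585 / 0.692 ≈ 0.8454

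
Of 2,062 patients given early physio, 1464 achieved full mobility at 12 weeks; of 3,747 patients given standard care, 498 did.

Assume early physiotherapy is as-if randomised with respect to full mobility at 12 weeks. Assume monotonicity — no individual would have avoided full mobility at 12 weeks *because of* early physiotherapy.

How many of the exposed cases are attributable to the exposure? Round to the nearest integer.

p₁ = P(outcome | exposed) = 1464/2062 = 0.70999
p₀ = P(outcome | unexposed) = 498/3747 = 0.13291
PN = (p₁ − p₀)/p₁ = (0.70999 − 0.13291) / 0.70999 ≈ 0.81281.
Attributable cases ≈ PN × (exposed cases) = 0.81281 × 1464 ≈ 1189.95.

about 1190 cases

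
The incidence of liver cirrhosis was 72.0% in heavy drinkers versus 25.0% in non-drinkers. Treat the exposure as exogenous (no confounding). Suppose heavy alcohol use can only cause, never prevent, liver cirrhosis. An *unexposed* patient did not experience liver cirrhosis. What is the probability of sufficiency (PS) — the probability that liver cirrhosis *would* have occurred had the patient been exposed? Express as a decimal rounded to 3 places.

PS ≈ 0.627

p₁ = 0.72, p₀ = 0.25.
Under exogeneity and monotonicity, PS = (p₁ − p₀) / (1 − p₀).
PS = (0.72 − 0.25) / (1 − 0.25) = 0.47 / 0.75 ≈ 0.6267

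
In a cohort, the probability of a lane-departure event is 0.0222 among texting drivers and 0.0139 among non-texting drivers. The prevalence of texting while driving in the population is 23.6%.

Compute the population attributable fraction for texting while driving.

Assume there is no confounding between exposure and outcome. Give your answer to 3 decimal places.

Let p₁ = 0.0222, p₀ = 0.0139.
Overall risk P(Y=1) = π·p₁ + (1−π)·p₀ = 0.236×0.0222 + 0.764×0.0139 = 0.015859.
Under exogeneity, PAF = [P(Y=1) − p₀] / P(Y=1).
PAF = (0.015859 − 0.0139) / 0.015859 ≈ 0.1235

PAF ≈ 0.124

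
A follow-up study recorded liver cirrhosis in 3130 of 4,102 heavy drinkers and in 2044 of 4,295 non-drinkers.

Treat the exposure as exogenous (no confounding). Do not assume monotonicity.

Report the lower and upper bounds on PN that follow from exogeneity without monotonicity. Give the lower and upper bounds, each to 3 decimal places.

p₁ = P(outcome | exposed) = 3130/4102 = 0.76304
p₀ = P(outcome | unexposed) = 2044/4295 = 0.4759
Under exogeneity alone the bounds on PN are max{0,(p₁−p₀)/p₁} ≤ PN ≤ min{1,(1−p₀)/p₁}.
  lower = (p₁ − p₀)/p₁ = 0.28714 / 0.76304 ≈ 0.3763
  upper = min{1, (1 − p₀)/p₁} = 0.5241 / 0.76304 ≈ 0.6869

0.376 ≤ PN ≤ 0.687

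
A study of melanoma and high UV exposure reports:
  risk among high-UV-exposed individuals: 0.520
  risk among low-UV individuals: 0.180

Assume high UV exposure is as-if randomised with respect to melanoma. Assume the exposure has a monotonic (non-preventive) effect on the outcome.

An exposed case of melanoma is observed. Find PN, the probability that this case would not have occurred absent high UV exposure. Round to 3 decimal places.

PN ≈ 0.654

Let p₁ = 0.52, p₀ = 0.18.
Under exogeneity and monotonicity, PN = (p₁ − p₀) / p₁.
PN = (0.52 − 0.18) / 0.52 = 0.34 / 0.52 ≈ 0.6538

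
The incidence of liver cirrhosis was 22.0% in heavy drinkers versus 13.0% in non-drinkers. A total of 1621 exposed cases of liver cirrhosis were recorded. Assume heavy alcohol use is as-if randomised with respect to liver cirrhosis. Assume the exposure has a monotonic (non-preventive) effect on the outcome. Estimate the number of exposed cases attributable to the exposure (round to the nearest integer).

p₁ = 0.22, p₀ = 0.13.
PN = (p₁ − p₀)/p₁ = (0.22 − 0.13) / 0.22 ≈ 0.40909.
Attributable cases ≈ PN × (exposed cases) = 0.40909 × 1621 ≈ 663.14.

about 663 cases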